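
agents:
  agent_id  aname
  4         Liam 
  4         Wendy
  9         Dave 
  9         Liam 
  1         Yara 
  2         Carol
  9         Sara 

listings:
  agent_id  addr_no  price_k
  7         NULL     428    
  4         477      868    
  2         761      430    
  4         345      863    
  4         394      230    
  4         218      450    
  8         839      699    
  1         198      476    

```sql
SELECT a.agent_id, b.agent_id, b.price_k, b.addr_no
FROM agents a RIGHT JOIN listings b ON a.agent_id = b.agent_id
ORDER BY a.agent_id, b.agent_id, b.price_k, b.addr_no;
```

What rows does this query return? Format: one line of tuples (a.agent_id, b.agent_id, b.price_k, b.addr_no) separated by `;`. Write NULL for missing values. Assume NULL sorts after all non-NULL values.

(1, 1, 476, 198); (2, 2, 430, 761); (4, 4, 230, 394); (4, 4, 230, 394); (4, 4, 450, 218); (4, 4, 450, 218); (4, 4, 863, 345); (4, 4, 863, 345); (4, 4, 868, 477); (4, 4, 868, 477); (NULL, 7, 428, NULL); (NULL, 8, 699, 839)

RIGHT JOIN keeps every row from `listings`; unmatched rows get NULL for `agents`'s columns.
Matching on a.agent_id = b.agent_id.
Matched pairs: 10; unmatched b rows kept: 2.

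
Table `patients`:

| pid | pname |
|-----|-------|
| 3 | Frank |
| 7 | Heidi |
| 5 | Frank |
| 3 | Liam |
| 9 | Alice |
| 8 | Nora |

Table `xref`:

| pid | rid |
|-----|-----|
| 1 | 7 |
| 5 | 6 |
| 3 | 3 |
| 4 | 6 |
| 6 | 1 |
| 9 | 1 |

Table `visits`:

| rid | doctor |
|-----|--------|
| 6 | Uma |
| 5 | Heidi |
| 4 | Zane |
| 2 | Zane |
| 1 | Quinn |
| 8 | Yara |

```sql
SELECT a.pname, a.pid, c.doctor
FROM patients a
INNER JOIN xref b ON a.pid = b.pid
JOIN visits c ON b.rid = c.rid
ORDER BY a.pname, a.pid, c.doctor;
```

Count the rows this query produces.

2

Joins associate left-to-right: patients INNER JOIN xref on pid gives 4 intermediate row(s).
Then INNER JOIN `visits c` on rid: keep only rows whose b.rid appears in c.
Result: 2 row(s).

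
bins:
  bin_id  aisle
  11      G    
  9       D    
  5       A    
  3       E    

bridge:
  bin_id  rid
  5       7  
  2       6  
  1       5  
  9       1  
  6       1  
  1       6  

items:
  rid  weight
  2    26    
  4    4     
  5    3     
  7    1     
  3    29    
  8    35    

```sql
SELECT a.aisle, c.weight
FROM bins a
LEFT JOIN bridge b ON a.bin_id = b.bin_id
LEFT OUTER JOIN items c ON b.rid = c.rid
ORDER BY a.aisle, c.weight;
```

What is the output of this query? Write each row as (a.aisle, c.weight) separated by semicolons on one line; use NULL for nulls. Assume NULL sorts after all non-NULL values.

Joins associate left-to-right: bins LEFT JOIN bridge on bin_id gives 4 intermediate row(s).
Then LEFT JOIN `items c` on rid: each of those 4 rows is kept; rows whose b.rid has no match in c get NULL for c's columns.

(A, 1); (D, NULL); (E, NULL); (G, NULL)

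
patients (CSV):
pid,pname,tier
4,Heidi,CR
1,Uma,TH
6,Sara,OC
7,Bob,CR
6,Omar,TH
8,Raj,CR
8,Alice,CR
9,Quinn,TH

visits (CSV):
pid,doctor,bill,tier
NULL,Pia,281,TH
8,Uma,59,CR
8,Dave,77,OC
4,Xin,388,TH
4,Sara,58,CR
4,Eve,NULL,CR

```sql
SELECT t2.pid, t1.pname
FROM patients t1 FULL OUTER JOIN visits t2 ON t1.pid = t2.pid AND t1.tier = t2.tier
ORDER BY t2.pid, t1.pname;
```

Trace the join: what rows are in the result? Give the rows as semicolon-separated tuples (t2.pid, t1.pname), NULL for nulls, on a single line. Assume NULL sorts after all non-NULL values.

(4, Heidi); (4, Heidi); (4, NULL); (8, Alice); (8, Raj); (8, NULL); (NULL, Bob); (NULL, Omar); (NULL, Quinn); (NULL, Sara); (NULL, Uma); (NULL, NULL)

FULL OUTER JOIN keeps every row from both sides; unmatched rows get NULL for the other side's columns.
Matching on t1.pid = t2.pid AND t1.tier = t2.tier. A NULL in a compared column never satisfies the condition.
Matched pairs: 4; unmatched t1 rows kept: 5; unmatched t2 rows kept: 3.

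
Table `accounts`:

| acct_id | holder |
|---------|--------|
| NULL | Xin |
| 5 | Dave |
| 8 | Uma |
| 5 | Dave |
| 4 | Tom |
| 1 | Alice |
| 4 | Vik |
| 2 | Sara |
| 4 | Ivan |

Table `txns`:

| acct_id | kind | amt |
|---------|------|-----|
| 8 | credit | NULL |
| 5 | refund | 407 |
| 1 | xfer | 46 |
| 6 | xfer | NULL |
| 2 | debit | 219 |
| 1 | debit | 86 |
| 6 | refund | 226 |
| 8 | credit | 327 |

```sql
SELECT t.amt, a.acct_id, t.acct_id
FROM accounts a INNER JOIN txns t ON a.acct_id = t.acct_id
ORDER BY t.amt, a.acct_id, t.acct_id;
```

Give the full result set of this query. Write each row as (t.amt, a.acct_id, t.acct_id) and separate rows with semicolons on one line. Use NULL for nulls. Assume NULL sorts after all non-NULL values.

(46, 1, 1); (86, 1, 1); (219, 2, 2); (327, 8, 8); (407, 5, 5); (407, 5, 5); (NULL, 8, 8)

INNER JOIN keeps only pairs where the ON condition holds.
Matching on a.acct_id = t.acct_id. A NULL in a compared column never satisfies the condition.
- acct_id=NULL: no matching t row, dropped.
- acct_id=5: 1 matching t row(s), so 1 row(s) emitted.
- acct_id=8: 2 matching t row(s), so 2 row(s) emitted.
- acct_id=5: 1 matching t row(s), so 1 row(s) emitted.
- acct_id=4: no matching t row, dropped.
- acct_id=1: 2 matching t row(s), so 2 row(s) emitted.
- acct_id=4: no matching t row, dropped.
- acct_id=2: 1 matching t row(s), so 1 row(s) emitted.
- acct_id=4: no matching t row, dropped.
After projecting and ordering:
t.amt | a.acct_id | t.acct_id
46 | 1 | 1
86 | 1 | 1
219 | 2 | 2
327 | 8 | 8
407 | 5 | 5
407 | 5 | 5
NULL | 8 | 8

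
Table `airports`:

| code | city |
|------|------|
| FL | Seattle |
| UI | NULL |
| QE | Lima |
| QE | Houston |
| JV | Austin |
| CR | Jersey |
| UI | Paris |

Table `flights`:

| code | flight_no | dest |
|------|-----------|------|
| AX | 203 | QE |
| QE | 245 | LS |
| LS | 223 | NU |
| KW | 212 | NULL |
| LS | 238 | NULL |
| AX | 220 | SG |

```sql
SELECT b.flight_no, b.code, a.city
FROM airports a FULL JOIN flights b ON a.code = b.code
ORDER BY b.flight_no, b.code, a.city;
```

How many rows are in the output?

FULL OUTER JOIN keeps every row from both sides; unmatched rows get NULL for the other side's columns.
Matching on a.code = b.code.
Matched pairs: 2; unmatched a rows kept: 5; unmatched b rows kept: 5.
Total: 2 matched + 10 padded = 12 rows.

12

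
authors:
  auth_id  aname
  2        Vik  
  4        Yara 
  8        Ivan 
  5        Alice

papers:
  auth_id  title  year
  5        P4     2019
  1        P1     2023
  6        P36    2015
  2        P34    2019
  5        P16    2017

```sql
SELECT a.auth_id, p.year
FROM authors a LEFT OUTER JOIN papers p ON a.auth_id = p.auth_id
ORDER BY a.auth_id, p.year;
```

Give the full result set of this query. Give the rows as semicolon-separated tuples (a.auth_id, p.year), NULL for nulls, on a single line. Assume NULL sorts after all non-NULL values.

LEFT JOIN keeps every row from `authors`; unmatched rows get NULL for `papers`'s columns.
Matching on a.auth_id = p.auth_id.
- a (auth_id=2) pairs with 1 row(s) of p.
- a (auth_id=4) has no partner → padded with NULL.
- a (auth_id=8) has no partner → padded with NULL.
- a (auth_id=5) pairs with 2 row(s) of p.
After projecting and ordering:
a.auth_id | p.year
2 | 2019
4 | NULL
5 | 2017
5 | 2019
8 | NULL

(2, 2019); (4, NULL); (5, 2017); (5, 2019); (8, NULL)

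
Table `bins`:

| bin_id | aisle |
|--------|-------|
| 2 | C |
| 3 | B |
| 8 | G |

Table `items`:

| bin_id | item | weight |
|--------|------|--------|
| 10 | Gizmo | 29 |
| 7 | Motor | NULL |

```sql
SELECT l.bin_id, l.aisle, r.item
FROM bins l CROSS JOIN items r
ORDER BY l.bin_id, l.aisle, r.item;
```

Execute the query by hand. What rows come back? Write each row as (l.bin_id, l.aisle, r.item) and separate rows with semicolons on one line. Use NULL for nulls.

CROSS JOIN pairs every row of `bins` with every row of `items`: 3 × 2 = 6 rows.

(2, C, Gizmo); (2, C, Motor); (3, B, Gizmo); (3, B, Motor); (8, G, Gizmo); (8, G, Motor)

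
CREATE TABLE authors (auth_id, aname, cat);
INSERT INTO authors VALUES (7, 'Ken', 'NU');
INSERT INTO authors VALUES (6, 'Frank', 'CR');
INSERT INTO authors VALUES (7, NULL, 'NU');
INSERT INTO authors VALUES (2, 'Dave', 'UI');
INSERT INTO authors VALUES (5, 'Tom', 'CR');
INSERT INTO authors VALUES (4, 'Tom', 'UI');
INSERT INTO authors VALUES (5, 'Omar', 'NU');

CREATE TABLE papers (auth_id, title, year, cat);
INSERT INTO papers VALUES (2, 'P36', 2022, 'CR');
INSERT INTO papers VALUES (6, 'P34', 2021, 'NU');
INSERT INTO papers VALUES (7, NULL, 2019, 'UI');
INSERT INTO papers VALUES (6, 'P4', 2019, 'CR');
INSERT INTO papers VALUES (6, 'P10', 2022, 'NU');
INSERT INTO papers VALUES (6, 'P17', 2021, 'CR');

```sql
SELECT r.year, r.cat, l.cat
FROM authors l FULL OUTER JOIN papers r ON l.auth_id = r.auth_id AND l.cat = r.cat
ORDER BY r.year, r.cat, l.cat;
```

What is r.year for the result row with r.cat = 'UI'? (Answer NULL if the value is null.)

2019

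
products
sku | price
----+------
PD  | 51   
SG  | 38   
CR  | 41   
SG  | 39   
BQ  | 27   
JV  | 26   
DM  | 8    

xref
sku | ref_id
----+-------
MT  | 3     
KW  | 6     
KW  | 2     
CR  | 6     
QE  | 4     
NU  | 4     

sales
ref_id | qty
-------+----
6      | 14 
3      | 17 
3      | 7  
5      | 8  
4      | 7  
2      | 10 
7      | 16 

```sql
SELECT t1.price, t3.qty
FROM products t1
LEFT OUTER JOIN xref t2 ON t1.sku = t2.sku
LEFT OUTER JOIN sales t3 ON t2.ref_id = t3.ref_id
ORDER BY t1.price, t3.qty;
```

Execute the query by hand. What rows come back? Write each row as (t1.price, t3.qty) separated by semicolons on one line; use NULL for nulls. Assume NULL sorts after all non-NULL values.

(8, NULL); (26, NULL); (27, NULL); (38, NULL); (39, NULL); (41, 14); (51, NULL)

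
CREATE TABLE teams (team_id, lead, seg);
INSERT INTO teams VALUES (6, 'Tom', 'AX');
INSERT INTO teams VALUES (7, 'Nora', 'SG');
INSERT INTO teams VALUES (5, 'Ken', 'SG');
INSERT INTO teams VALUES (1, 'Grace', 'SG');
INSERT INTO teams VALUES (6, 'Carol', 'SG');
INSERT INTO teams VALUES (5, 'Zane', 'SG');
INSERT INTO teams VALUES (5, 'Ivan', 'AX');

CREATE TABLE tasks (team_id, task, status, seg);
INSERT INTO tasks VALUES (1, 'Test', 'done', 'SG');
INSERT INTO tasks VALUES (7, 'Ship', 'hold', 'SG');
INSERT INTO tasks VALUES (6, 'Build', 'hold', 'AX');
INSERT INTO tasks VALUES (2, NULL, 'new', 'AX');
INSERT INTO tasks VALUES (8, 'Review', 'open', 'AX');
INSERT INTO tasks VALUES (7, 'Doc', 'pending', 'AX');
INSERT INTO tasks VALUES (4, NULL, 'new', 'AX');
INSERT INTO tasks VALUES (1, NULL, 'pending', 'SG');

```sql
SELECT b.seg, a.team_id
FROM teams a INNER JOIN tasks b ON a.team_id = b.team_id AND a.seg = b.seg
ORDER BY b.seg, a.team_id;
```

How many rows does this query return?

4

INNER JOIN keeps only pairs where the ON condition holds.
Matching on a.team_id = b.team_id AND a.seg = b.seg.
Matched pairs: 4.
Total: 4 rows.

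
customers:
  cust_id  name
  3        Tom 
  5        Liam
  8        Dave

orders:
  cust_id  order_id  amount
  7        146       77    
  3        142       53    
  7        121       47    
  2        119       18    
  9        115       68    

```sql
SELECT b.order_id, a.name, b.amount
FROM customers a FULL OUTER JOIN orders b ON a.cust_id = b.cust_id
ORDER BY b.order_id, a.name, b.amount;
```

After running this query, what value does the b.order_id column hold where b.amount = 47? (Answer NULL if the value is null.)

FULL OUTER JOIN keeps every row from both sides; unmatched rows get NULL for the other side's columns.
Matching on a.cust_id = b.cust_id.
- a row (cust_id=3): matches 1 b row(s) → 1 output row(s).
- a row (cust_id=5): no match → kept, b columns NULL.
- a row (cust_id=8): no match → kept, b columns NULL.
- plus 4 unmatched b row(s), each kept with NULL a columns.

121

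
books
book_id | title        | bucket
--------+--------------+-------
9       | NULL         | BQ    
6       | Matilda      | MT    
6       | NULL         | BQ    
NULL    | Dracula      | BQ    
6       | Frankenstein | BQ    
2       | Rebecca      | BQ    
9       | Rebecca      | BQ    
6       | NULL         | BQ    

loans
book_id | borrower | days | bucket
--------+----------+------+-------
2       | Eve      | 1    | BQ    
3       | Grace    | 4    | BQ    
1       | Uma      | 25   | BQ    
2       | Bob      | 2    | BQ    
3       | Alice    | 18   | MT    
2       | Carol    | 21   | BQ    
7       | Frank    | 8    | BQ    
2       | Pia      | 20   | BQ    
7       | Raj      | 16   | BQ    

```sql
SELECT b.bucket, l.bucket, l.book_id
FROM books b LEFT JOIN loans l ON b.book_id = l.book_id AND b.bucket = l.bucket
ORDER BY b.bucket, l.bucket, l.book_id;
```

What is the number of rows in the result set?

11

LEFT JOIN keeps every row from `books`; unmatched rows get NULL for `loans`'s columns.
Matching on b.book_id = l.book_id AND b.bucket = l.bucket. A NULL in a compared column never satisfies the condition.
- book_id=9, bucket=BQ: no l row matches, row kept with l columns NULL.
- book_id=6, bucket=MT: no l row matches, row kept with l columns NULL.
- book_id=6, bucket=BQ: no l row matches, row kept with l columns NULL.
- book_id=NULL, bucket=BQ: no l row matches, row kept with l columns NULL.
- book_id=6, bucket=BQ: no l row matches, row kept with l columns NULL.
- book_id=2, bucket=BQ: 4 matching l row(s), so 4 row(s) emitted.
- book_id=9, bucket=BQ: no l row matches, row kept with l columns NULL.
- book_id=6, bucket=BQ: no l row matches, row kept with l columns NULL.
Total: 4 matched + 7 padded = 11 rows.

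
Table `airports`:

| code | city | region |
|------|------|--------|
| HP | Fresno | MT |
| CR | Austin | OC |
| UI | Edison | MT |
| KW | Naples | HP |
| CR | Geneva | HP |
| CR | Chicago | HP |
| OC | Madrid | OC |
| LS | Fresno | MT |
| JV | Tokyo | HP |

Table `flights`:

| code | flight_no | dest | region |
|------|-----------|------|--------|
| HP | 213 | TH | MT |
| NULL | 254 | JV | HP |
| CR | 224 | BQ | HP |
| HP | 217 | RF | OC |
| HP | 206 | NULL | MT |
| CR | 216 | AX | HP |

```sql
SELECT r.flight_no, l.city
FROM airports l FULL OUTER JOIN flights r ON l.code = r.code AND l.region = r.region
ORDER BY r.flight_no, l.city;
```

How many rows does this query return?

FULL OUTER JOIN keeps every row from both sides; unmatched rows get NULL for the other side's columns.
Matching on l.code = r.code AND l.region = r.region. A NULL in a compared column never satisfies the condition.
Matched pairs: 6; unmatched l rows kept: 6; unmatched r rows kept: 2.
Total: 6 matched + 8 padded = 14 rows.

14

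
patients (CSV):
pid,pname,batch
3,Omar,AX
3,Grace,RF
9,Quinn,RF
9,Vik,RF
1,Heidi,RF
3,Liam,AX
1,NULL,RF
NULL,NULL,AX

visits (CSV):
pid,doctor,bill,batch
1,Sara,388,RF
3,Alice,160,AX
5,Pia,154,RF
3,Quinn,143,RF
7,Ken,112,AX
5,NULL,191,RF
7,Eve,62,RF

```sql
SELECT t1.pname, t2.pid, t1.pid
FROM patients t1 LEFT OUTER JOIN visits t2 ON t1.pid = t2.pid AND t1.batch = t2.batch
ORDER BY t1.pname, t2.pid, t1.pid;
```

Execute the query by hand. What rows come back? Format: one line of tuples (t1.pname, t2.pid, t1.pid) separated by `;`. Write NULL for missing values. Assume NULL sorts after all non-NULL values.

(Grace, 3, 3); (Heidi, 1, 1); (Liam, 3, 3); (Omar, 3, 3); (Quinn, NULL, 9); (Vik, NULL, 9); (NULL, 1, 1); (NULL, NULL, NULL)

LEFT JOIN keeps every row from `patients`; unmatched rows get NULL for `visits`'s columns.
Matching on t1.pid = t2.pid AND t1.batch = t2.batch. A NULL in a compared column never satisfies the condition.
- t1[0] pid=3, batch=AX → 1 match(es) in t2 → 1 row(s).
- t1[1] pid=3, batch=RF → 1 match(es) in t2 → 1 row(s).
- t1[2] pid=9, batch=RF → no match; kept with NULLs on the t2 side.
- t1[3] pid=9, batch=RF → no match; kept with NULLs on the t2 side.
- t1[4] pid=1, batch=RF → 1 match(es) in t2 → 1 row(s).
- t1[5] pid=3, batch=AX → 1 match(es) in t2 → 1 row(s).
- t1[6] pid=1, batch=RF → 1 match(es) in t2 → 1 row(s).
- t1[7] pid=NULL, batch=AX → no match; kept with NULLs on the t2 side.
After projecting and ordering:
t1.pname | t2.pid | t1.pid
Grace | 3 | 3
Heidi | 1 | 1
Liam | 3 | 3
Omar | 3 | 3
Quinn | NULL | 9
Vik | NULL | 9
NULL | 1 | 1
NULL | NULL | NULL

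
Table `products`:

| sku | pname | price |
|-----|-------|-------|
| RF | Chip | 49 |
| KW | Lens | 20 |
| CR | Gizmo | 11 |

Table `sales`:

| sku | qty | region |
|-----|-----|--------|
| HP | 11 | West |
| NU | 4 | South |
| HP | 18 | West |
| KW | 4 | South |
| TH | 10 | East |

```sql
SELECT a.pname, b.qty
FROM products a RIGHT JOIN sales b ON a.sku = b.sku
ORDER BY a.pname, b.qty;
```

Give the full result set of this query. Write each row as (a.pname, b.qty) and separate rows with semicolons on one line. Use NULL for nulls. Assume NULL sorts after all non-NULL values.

(Lens, 4); (NULL, 4); (NULL, 10); (NULL, 11); (NULL, 18)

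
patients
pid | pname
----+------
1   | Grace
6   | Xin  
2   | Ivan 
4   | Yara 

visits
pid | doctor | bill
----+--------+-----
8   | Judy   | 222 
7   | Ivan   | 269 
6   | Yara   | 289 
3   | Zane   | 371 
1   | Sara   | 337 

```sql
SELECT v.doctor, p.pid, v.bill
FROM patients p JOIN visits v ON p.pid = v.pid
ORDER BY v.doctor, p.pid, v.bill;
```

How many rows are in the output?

2

INNER JOIN keeps only pairs where the ON condition holds.
Matching on p.pid = v.pid.
- p (pid=1) pairs with 1 row(s) of v.
- p (pid=6) pairs with 1 row(s) of v.
- p (pid=2) has no partner → excluded.
- p (pid=4) has no partner → excluded.
Total: 2 rows.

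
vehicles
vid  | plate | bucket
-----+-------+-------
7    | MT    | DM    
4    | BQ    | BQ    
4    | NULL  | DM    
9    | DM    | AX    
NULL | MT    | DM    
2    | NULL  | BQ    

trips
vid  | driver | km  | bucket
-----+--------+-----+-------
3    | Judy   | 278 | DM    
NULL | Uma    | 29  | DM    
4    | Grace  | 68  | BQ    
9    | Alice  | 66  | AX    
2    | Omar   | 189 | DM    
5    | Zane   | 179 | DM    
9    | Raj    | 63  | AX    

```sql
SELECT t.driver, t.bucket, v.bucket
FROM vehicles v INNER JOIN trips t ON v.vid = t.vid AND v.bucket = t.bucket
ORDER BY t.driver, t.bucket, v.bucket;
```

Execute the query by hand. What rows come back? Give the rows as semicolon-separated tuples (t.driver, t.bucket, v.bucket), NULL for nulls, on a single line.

INNER JOIN keeps only pairs where the ON condition holds.
Matching on v.vid = t.vid AND v.bucket = t.bucket. A NULL in a compared column never satisfies the condition.
Matched pairs: 3.

(Alice, AX, AX); (Grace, BQ, BQ); (Raj, AX, AX)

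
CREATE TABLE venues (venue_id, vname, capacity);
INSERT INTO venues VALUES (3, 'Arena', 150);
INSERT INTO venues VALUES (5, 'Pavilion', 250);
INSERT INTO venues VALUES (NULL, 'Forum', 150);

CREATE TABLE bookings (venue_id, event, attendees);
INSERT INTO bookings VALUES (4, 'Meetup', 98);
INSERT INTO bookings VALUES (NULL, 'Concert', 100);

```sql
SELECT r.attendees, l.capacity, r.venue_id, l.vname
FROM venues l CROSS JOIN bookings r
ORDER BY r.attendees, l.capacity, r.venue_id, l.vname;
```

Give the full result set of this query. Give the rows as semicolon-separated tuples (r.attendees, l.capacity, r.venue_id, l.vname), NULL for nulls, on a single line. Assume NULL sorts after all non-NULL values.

(98, 150, 4, Arena); (98, 150, 4, Forum); (98, 250, 4, Pavilion); (100, 150, NULL, Arena); (100, 150, NULL, Forum); (100, 250, NULL, Pavilion)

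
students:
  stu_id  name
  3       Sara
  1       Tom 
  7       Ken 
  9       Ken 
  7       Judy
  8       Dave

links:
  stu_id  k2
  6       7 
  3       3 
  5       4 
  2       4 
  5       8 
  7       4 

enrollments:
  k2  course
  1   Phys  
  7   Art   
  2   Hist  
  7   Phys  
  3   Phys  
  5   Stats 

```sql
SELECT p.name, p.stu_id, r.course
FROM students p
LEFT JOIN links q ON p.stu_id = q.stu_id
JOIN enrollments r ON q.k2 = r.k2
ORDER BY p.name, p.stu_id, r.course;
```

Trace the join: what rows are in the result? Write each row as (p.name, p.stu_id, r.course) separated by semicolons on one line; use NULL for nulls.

Evaluate left to right. First `students p LEFT JOIN links q` on stu_id: 6 row(s).
Then INNER JOIN `enrollments r` on k2: keep only rows whose q.k2 appears in r.

(Sara, 3, Phys)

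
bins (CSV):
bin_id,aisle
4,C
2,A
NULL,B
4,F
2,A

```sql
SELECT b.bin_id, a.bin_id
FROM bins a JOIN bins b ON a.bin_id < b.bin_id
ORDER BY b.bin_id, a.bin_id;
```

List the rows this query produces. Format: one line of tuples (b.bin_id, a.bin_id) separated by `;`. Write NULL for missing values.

(4, 2); (4, 2); (4, 2); (4, 2)

INNER JOIN keeps only pairs where the ON condition holds.
Matching on a.bin_id < b.bin_id. A NULL in a compared column never satisfies the condition.
- a (bin_id=4) has no partner → excluded.
- a (bin_id=2) pairs with 2 row(s) of b.
- a (bin_id=NULL) has no partner → excluded.
- a (bin_id=4) has no partner → excluded.
- a (bin_id=2) pairs with 2 row(s) of b.
After projecting and ordering:
b.bin_id | a.bin_id
4 | 2
4 | 2
4 | 2
4 | 2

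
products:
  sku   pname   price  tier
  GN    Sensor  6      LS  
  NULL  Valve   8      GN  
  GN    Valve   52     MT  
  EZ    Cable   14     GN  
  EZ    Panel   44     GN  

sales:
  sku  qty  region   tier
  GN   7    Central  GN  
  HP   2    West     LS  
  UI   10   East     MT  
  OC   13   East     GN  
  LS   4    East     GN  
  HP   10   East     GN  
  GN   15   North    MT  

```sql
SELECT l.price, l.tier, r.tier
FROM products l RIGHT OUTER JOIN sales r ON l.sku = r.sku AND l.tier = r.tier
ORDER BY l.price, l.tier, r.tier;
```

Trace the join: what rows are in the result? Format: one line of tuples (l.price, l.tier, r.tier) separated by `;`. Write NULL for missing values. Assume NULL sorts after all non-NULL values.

(52, MT, MT); (NULL, NULL, GN); (NULL, NULL, GN); (NULL, NULL, GN); (NULL, NULL, GN); (NULL, NULL, LS); (NULL, NULL, MT)

RIGHT JOIN keeps every row from `sales`; unmatched rows get NULL for `products`'s columns.
Matching on l.sku = r.sku AND l.tier = r.tier. A NULL in a compared column never satisfies the condition.
- l row (sku=GN, tier=LS): no match.
- l row (sku=NULL, tier=GN): no match.
- l row (sku=GN, tier=MT): matches 1 r row(s) → 1 output row(s).
- l row (sku=EZ, tier=GN): no match.
- l row (sku=EZ, tier=GN): no match.
- 6 r row(s) had no l match → kept, l columns NULL.
After projecting and ordering:
l.price | l.tier | r.tier
52 | MT | MT
NULL | NULL | GN
NULL | NULL | GN
NULL | NULL | GN
NULL | NULL | GN
NULL | NULL | LS
NULL | NULL | MT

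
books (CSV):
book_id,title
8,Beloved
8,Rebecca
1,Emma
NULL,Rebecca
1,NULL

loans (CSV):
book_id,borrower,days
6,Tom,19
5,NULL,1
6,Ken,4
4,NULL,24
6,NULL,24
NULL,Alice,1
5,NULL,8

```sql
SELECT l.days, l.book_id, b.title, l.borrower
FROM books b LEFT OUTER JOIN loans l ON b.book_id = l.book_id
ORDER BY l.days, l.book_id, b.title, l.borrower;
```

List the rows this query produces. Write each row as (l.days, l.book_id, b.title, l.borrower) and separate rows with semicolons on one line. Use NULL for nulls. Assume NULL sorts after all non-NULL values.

(NULL, NULL, Beloved, NULL); (NULL, NULL, Emma, NULL); (NULL, NULL, Rebecca, NULL); (NULL, NULL, Rebecca, NULL); (NULL, NULL, NULL, NULL)

LEFT JOIN keeps every row from `books`; unmatched rows get NULL for `loans`'s columns.
Matching on b.book_id = l.book_id. A NULL in a compared column never satisfies the condition.
- book_id=8: no l row matches, row kept with l columns NULL.
- book_id=8: no l row matches, row kept with l columns NULL.
- book_id=1: no l row matches, row kept with l columns NULL.
- book_id=NULL: no l row matches, row kept with l columns NULL.
- book_id=1: no l row matches, row kept with l columns NULL.
After projecting and ordering:
l.days | l.book_id | b.title | l.borrower
NULL | NULL | Beloved | NULL
NULL | NULL | Emma | NULL
NULL | NULL | Rebecca | NULL
NULL | NULL | Rebecca | NULL
NULL | NULL | NULL | NULL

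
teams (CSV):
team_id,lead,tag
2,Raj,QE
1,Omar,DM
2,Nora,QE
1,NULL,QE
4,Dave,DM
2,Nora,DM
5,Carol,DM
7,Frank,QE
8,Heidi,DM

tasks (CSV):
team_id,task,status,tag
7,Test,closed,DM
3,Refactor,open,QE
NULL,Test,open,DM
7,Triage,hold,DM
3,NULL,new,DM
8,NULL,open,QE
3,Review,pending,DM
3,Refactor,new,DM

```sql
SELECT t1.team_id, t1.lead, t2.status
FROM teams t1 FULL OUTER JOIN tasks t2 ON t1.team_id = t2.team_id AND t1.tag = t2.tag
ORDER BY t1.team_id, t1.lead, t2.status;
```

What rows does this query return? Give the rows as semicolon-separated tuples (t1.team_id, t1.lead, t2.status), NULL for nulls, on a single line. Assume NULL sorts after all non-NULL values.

(1, Omar, NULL); (1, NULL, NULL); (2, Nora, NULL); (2, Nora, NULL); (2, Raj, NULL); (4, Dave, NULL); (5, Carol, NULL); (7, Frank, NULL); (8, Heidi, NULL); (NULL, NULL, closed); (NULL, NULL, hold); (NULL, NULL, new); (NULL, NULL, new); (NULL, NULL, open); (NULL, NULL, open); (NULL, NULL, open); (NULL, NULL, pending)

FULL OUTER JOIN keeps every row from both sides; unmatched rows get NULL for the other side's columns.
Matching on t1.team_id = t2.team_id AND t1.tag = t2.tag. A NULL in a compared column never satisfies the condition.
- t1 row (team_id=2, tag=QE): no match → kept, t2 columns NULL.
- t1 row (team_id=1, tag=DM): no match → kept, t2 columns NULL.
- t1 row (team_id=2, tag=QE): no match → kept, t2 columns NULL.
- t1 row (team_id=1, tag=QE): no match → kept, t2 columns NULL.
- t1 row (team_id=4, tag=DM): no match → kept, t2 columns NULL.
- t1 row (team_id=2, tag=DM): no match → kept, t2 columns NULL.
- t1 row (team_id=5, tag=DM): no match → kept, t2 columns NULL.
- t1 row (team_id=7, tag=QE): no match → kept, t2 columns NULL.
- t1 row (team_id=8, tag=DM): no match → kept, t2 columns NULL.
- 8 row(s) from t2 found no t1 partner → padded with NULL.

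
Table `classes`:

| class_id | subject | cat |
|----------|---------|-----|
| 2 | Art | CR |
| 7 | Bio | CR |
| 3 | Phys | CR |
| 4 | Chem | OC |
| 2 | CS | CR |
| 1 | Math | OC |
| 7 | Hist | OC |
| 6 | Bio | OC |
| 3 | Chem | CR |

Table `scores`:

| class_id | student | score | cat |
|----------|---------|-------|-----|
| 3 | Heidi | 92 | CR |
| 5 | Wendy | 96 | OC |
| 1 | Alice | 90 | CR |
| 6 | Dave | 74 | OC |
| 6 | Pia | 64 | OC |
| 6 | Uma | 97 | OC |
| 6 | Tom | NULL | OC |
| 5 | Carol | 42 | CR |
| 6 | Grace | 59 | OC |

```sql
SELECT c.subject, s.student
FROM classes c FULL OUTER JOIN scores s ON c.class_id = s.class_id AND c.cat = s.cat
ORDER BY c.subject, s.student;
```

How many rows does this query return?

16

FULL OUTER JOIN keeps every row from both sides; unmatched rows get NULL for the other side's columns.
Matching on c.class_id = s.class_id AND c.cat = s.cat.
Matched pairs: 7; unmatched c rows kept: 6; unmatched s rows kept: 3.
Total: 7 matched + 9 padded = 16 rows.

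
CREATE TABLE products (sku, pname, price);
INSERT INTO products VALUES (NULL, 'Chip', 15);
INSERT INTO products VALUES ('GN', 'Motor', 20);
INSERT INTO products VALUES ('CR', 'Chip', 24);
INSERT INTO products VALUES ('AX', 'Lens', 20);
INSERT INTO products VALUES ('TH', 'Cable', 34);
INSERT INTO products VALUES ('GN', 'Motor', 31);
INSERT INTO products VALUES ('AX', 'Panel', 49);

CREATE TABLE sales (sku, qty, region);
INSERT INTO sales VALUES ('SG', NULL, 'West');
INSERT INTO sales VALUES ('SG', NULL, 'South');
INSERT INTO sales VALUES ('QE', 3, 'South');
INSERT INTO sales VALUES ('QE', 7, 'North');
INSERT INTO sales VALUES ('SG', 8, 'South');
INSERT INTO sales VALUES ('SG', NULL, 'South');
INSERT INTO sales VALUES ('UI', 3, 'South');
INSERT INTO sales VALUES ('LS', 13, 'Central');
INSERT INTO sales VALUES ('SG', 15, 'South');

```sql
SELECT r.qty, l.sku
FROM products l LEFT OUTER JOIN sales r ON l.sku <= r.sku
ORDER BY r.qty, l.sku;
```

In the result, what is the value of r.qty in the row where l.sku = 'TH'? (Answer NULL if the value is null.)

LEFT JOIN keeps every row from `products`; unmatched rows get NULL for `sales`'s columns.
Matching on l.sku <= r.sku. A NULL in a compared column never satisfies the condition.
Matched pairs: 46; unmatched l rows kept: 1.

3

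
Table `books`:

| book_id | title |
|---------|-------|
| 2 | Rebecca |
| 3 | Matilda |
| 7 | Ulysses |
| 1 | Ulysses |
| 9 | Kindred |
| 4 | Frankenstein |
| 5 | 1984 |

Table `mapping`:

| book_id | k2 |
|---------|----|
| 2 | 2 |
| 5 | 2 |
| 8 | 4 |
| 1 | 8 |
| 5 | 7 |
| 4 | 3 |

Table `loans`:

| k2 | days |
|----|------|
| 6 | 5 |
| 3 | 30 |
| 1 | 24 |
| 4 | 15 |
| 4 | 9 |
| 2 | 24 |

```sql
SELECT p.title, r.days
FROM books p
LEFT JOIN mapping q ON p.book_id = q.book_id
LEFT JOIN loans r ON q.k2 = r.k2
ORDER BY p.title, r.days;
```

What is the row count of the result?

Joins associate left-to-right: books LEFT JOIN mapping on book_id gives 8 intermediate row(s).
Then LEFT JOIN `loans r` on k2: each of those 8 rows is kept; rows whose q.k2 has no match in r get NULL for r's columns.
Result: 8 row(s).

8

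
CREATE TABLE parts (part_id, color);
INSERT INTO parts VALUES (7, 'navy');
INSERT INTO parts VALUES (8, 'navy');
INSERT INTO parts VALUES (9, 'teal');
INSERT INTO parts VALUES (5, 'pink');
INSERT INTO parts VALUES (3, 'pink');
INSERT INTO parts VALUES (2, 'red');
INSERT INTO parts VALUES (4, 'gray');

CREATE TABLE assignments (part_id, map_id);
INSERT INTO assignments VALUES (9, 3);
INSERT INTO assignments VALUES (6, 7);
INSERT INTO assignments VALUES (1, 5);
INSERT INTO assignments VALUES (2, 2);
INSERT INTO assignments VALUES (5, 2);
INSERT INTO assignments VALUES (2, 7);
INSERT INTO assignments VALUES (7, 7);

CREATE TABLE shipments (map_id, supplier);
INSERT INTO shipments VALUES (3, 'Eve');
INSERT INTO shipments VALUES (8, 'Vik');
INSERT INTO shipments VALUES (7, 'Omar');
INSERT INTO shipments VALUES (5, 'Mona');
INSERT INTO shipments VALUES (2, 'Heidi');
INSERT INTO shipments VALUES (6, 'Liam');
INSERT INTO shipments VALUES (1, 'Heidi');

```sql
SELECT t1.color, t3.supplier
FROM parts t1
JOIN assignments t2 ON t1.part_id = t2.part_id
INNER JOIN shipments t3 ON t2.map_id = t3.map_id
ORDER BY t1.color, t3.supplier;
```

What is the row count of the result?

Step 1 — t1 INNER JOIN t2 on part_id → 5 row(s).
Then INNER JOIN `shipments t3` on map_id: keep only rows whose t2.map_id appears in t3.
Result: 5 row(s).

5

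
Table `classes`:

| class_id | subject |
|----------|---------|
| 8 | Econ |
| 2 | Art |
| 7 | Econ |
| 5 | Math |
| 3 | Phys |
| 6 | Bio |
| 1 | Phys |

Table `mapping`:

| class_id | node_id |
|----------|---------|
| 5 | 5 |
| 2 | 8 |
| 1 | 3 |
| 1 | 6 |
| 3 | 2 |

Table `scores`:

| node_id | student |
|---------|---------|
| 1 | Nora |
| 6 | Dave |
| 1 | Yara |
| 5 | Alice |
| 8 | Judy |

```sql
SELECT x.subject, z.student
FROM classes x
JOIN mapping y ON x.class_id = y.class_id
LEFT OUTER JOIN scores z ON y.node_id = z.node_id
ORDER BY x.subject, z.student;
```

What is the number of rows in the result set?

5

Step 1 — x INNER JOIN y on class_id → 5 row(s).
Then LEFT JOIN `scores z` on node_id: each of those 5 rows is kept; rows whose y.node_id has no match in z get NULL for z's columns.
Result: 5 row(s).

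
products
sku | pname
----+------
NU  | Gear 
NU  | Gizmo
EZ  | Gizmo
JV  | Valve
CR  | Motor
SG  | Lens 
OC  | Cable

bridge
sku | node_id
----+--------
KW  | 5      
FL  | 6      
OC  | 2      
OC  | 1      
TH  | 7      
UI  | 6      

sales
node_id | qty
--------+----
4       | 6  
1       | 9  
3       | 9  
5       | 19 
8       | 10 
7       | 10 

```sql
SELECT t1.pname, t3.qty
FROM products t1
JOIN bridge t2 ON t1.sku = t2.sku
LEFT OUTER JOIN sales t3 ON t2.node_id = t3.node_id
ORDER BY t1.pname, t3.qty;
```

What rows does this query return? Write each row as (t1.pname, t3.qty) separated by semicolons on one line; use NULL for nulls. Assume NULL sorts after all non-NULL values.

(Cable, 9); (Cable, NULL)

Joins associate left-to-right: products INNER JOIN bridge on sku gives 2 intermediate row(s).
Then LEFT JOIN `sales t3` on node_id: each of those 2 rows is kept; rows whose t2.node_id has no match in t3 get NULL for t3's columns.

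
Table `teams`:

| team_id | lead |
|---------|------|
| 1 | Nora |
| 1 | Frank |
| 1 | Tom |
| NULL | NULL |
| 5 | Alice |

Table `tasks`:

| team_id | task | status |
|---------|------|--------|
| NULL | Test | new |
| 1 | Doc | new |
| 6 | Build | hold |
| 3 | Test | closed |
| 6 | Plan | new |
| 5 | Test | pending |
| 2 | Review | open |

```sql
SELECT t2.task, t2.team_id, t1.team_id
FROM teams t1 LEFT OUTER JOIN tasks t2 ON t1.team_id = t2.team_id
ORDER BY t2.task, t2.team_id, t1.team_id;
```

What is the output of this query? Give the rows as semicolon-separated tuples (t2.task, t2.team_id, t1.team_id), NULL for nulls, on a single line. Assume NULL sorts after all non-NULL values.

(Doc, 1, 1); (Doc, 1, 1); (Doc, 1, 1); (Test, 5, 5); (NULL, NULL, NULL)

LEFT JOIN keeps every row from `teams`; unmatched rows get NULL for `tasks`'s columns.
Matching on t1.team_id = t2.team_id. A NULL in a compared column never satisfies the condition.
- t1 (team_id=1) pairs with 1 row(s) of t2.
- t1 (team_id=1) pairs with 1 row(s) of t2.
- t1 (team_id=1) pairs with 1 row(s) of t2.
- t1 (team_id=NULL) has no partner → padded with NULL.
- t1 (team_id=5) pairs with 1 row(s) of t2.
After projecting and ordering:
t2.task | t2.team_id | t1.team_id
Doc | 1 | 1
Doc | 1 | 1
Doc | 1 | 1
Test | 5 | 5
NULL | NULL | NULL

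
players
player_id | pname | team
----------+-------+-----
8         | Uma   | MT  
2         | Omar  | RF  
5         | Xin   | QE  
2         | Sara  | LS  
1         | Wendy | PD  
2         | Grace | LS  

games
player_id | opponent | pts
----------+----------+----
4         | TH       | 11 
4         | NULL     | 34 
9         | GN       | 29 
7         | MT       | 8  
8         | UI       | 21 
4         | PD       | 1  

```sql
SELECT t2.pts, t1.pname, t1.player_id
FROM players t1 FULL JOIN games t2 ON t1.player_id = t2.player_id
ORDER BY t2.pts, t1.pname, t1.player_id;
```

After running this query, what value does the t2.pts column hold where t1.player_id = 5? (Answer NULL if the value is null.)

NULL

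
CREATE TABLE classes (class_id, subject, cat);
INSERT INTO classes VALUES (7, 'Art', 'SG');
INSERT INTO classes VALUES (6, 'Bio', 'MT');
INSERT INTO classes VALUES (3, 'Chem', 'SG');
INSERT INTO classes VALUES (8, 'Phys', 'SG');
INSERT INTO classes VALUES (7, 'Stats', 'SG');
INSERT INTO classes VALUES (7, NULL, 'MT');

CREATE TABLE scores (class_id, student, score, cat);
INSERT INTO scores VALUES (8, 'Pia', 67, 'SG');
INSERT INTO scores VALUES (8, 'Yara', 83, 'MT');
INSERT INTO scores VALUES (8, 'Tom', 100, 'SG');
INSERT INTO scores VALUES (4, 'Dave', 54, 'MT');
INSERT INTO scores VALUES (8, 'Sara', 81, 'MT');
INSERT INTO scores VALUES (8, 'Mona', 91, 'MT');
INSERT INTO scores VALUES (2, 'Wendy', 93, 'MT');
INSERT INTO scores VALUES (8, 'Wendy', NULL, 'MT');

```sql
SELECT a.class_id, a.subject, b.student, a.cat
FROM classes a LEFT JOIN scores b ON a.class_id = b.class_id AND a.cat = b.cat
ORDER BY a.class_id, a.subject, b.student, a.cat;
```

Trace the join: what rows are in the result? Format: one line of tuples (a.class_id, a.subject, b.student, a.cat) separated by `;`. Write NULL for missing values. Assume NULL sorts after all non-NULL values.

(3, Chem, NULL, SG); (6, Bio, NULL, MT); (7, Art, NULL, SG); (7, Stats, NULL, SG); (7, NULL, NULL, MT); (8, Phys, Pia, SG); (8, Phys, Tom, SG)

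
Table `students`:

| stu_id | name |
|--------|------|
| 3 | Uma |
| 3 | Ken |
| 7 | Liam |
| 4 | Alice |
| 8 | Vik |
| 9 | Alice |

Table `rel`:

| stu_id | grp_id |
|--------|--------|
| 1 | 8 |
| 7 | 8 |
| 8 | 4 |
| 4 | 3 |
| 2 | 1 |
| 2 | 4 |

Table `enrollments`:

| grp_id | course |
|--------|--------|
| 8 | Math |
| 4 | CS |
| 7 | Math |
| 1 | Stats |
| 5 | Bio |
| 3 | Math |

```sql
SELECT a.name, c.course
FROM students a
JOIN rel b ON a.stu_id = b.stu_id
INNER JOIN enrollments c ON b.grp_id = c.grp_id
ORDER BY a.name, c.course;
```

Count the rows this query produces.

Evaluate left to right. First `students a INNER JOIN rel b` on stu_id: 3 row(s).
Then INNER JOIN `enrollments c` on grp_id: keep only rows whose b.grp_id appears in c.
Result: 3 row(s).

3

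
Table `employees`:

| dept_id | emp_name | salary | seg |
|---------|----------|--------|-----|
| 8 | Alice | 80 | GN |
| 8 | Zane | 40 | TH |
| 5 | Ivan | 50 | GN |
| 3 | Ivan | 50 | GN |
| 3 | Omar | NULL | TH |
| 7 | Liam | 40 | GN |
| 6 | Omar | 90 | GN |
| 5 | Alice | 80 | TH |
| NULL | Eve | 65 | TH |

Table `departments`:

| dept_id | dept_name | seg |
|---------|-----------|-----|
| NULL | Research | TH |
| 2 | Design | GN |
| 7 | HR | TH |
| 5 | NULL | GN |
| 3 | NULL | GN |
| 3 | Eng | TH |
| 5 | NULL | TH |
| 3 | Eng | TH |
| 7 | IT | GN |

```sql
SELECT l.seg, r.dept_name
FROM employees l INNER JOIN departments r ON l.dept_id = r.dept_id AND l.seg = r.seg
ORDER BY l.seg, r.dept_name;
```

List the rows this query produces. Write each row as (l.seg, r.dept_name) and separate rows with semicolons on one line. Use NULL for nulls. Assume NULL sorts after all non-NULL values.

INNER JOIN keeps only pairs where the ON condition holds.
Matching on l.dept_id = r.dept_id AND l.seg = r.seg. A NULL in a compared column never satisfies the condition.
- l[0] dept_id=8, seg=GN → no match; dropped.
- l[1] dept_id=8, seg=TH → no match; dropped.
- l[2] dept_id=5, seg=GN → 1 match(es) in r → 1 row(s).
- l[3] dept_id=3, seg=GN → 1 match(es) in r → 1 row(s).
- l[4] dept_id=3, seg=TH → 2 match(es) in r → 2 row(s).
- l[5] dept_id=7, seg=GN → 1 match(es) in r → 1 row(s).
- l[6] dept_id=6, seg=GN → no match; dropped.
- l[7] dept_id=5, seg=TH → 1 match(es) in r → 1 row(s).
- l[8] dept_id=NULL, seg=TH → no match; dropped.
After projecting and ordering:
l.seg | r.dept_name
GN | IT
GN | NULL
GN | NULL
TH | Eng
TH | Eng
TH | NULL

(GN, IT); (GN, NULL); (GN, NULL); (TH, Eng); (TH, Eng); (TH, NULL)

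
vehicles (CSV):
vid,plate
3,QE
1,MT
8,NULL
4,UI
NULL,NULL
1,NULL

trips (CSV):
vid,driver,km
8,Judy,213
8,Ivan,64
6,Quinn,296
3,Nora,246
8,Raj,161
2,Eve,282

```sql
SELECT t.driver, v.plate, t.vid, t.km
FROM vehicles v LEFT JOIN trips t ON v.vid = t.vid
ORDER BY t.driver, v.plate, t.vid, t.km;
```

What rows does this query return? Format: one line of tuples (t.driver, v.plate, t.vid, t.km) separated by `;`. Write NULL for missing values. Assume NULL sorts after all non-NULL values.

(Ivan, NULL, 8, 64); (Judy, NULL, 8, 213); (Nora, QE, 3, 246); (Raj, NULL, 8, 161); (NULL, MT, NULL, NULL); (NULL, UI, NULL, NULL); (NULL, NULL, NULL, NULL); (NULL, NULL, NULL, NULL)

LEFT JOIN keeps every row from `vehicles`; unmatched rows get NULL for `trips`'s columns.
Matching on v.vid = t.vid. A NULL in a compared column never satisfies the condition.
- v[0] vid=3 → 1 match(es) in t → 1 row(s).
- v[1] vid=1 → no match; kept with NULLs on the t side.
- v[2] vid=8 → 3 match(es) in t → 3 row(s).
- v[3] vid=4 → no match; kept with NULLs on the t side.
- v[4] vid=NULL → no match; kept with NULLs on the t side.
- v[5] vid=1 → no match; kept with NULLs on the t side.
After projecting and ordering:
t.driver | v.plate | t.vid | t.km
Ivan | NULL | 8 | 64
Judy | NULL | 8 | 213
Nora | QE | 3 | 246
Raj | NULL | 8 | 161
NULL | MT | NULL | NULL
NULL | UI | NULL | NULL
NULL | NULL | NULL | NULL
NULL | NULL | NULL | NULL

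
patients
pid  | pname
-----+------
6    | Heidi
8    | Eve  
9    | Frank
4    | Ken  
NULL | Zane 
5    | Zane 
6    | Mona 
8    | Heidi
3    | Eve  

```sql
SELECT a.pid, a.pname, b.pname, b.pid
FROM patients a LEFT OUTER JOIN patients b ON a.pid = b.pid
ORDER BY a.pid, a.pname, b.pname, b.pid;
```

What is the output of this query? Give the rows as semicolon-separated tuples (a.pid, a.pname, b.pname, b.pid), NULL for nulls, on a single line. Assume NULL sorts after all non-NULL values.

(3, Eve, Eve, 3); (4, Ken, Ken, 4); (5, Zane, Zane, 5); (6, Heidi, Heidi, 6); (6, Heidi, Mona, 6); (6, Mona, Heidi, 6); (6, Mona, Mona, 6); (8, Eve, Eve, 8); (8, Eve, Heidi, 8); (8, Heidi, Eve, 8); (8, Heidi, Heidi, 8); (9, Frank, Frank, 9); (NULL, Zane, NULL, NULL)

LEFT JOIN keeps every row from `patients a`; unmatched rows get NULL for `patients b`'s columns.
Matching on a.pid = b.pid. A NULL in a compared column never satisfies the condition.
- a[0] pid=6 → 2 match(es) in b → 2 row(s).
- a[1] pid=8 → 2 match(es) in b → 2 row(s).
- a[2] pid=9 → 1 match(es) in b → 1 row(s).
- a[3] pid=4 → 1 match(es) in b → 1 row(s).
- a[4] pid=NULL → no match; kept with NULLs on the b side.
- a[5] pid=5 → 1 match(es) in b → 1 row(s).
- a[6] pid=6 → 2 match(es) in b → 2 row(s).
- a[7] pid=8 → 2 match(es) in b → 2 row(s).
- a[8] pid=3 → 1 match(es) in b → 1 row(s).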